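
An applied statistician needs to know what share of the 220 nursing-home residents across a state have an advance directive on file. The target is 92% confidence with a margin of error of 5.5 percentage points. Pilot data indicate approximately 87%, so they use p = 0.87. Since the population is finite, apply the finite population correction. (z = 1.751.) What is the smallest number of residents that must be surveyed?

Unadjusted: n₀ = 1.751² × 0.87 × 0.13 / 0.055² ≈ 114.63, so n₀ = 115.
Finite population correction with N = 220: n = n₀ / (1 + (n₀−1)/N) = 115 / (1 + 114/220) = 115 / 1.5182 ≈ 75.75.
Rounding up, n = 76.

76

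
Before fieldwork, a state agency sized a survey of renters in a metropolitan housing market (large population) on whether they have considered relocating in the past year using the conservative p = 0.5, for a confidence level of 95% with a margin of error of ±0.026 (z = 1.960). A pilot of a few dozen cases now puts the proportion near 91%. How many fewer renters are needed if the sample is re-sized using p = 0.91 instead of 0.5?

955

Conservative (p = 0.5): n = 1.960² × 0.25 / 0.026² ≈ 1420.71 → 1421.
Using p = 0.91: p(1−p) = 0.0819, so n = 1.960² × 0.0819 / 0.026² ≈ 465.42 → 466.
Reduction: 1421 − 466 = 955.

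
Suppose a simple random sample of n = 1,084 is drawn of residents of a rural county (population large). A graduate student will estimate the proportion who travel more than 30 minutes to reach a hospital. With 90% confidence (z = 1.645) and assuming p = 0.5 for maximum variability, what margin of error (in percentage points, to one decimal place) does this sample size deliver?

SE(p̂) = √[p(1−p)/n] = √[0.2500/1084] = 0.01519.
E = z × SE = 1.645 × 0.01519 = 0.02498, or 2.5 percentage points.

2.5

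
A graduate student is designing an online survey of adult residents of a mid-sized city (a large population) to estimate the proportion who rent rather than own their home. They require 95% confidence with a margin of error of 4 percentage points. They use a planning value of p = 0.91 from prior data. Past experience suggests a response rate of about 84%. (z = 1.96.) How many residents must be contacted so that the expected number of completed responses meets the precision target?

235

Completed interviews needed: n₀ = 1.96² × 0.0819 / 0.040² ≈ 196.64 → 197.
At an 84% response rate, contacts needed = 197 / 0.84 ≈ 234.52 → 235.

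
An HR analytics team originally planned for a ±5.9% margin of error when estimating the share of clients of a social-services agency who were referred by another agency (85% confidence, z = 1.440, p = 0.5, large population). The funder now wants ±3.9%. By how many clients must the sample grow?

At ±5.9%: n = 1.440² × 0.2500 / 0.059² ≈ 148.92 → 149.
At ±3.9%: n = 1.440² × 0.2500 / 0.039² ≈ 340.83 → 341.
Additional respondents: 341 − 149 = 192.

192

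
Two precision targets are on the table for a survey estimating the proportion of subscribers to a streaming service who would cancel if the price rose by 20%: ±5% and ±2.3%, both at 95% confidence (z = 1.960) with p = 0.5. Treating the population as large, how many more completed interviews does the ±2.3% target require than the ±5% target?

1431

At ±5%: n = 1.960² × 0.2500 / 0.050² ≈ 384.16 → 385.
At ±2.3%: n = 1.960² × 0.2500 / 0.023² ≈ 1815.50 → 1816.
Additional respondents: 1816 − 385 = 1431.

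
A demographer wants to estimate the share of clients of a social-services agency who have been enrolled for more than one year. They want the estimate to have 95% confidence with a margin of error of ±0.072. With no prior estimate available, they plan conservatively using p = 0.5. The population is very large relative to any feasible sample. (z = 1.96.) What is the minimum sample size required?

186

With p = 0.5, p(1−p) = 0.25.
n = z²·p(1−p)/E² = 1.96² × 0.2500 / 0.072² = 3.8416 × 0.2500 / 0.005184 ≈ 185.26.
Rounding up gives n = 186.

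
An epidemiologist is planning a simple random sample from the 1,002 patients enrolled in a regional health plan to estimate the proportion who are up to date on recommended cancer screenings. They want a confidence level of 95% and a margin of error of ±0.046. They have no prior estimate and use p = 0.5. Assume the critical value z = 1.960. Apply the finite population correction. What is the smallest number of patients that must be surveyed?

Unadjusted: n₀ = 1.960² × 0.50 × 0.50 / 0.046² ≈ 453.88, so n₀ = 454.
Finite population correction with N = 1,002: n = n₀ / (1 + (n₀−1)/N) = 454 / (1 + 453/1002) = 454 / 1.4521 ≈ 312.65.
Rounding up, n = 313.

313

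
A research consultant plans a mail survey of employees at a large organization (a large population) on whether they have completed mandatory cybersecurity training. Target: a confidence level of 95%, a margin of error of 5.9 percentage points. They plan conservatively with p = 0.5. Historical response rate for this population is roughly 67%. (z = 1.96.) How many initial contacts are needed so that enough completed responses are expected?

412

Completed interviews needed: n₀ = 1.96² × 0.2500 / 0.059² ≈ 275.90 → 276.
At a 67% response rate, contacts needed = 276 / 0.67 ≈ 411.94 → 412.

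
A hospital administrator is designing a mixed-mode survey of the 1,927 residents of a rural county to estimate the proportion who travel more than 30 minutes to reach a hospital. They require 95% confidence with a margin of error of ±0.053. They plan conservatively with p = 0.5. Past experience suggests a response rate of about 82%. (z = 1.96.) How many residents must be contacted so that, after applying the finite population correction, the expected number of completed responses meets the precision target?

355

Completed interviews needed (unadjusted): n₀ = 1.96² × 0.2500 / 0.053² ≈ 341.90 → 342.
FPC for N = 1,927: n = 342 / (1 + 341/1927) = 342 / 1.1770 ≈ 290.58 → 291.
At an 82% response rate, contacts needed = 291 / 0.82 ≈ 354.88 → 355.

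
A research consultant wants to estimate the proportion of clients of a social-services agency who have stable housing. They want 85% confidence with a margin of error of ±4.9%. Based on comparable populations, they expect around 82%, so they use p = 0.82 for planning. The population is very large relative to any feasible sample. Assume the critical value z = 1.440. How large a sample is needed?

128

With p = 0.82, p(1−p) = 0.1476.
n = z²·p(1−p)/E² = 1.440² × 0.1476 / 0.049² = 2.0736 × 0.1476 / 0.002401 ≈ 127.47.
Rounding up gives n = 128.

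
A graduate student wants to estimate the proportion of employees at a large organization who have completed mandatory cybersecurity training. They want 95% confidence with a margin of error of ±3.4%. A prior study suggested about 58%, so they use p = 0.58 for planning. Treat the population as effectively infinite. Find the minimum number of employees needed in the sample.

810

For 95% confidence, z = 1.960.
With p = 0.58, p(1−p) = 0.2436.
n = z²·p(1−p)/E² = 1.960² × 0.2436 / 0.034² = 3.8416 × 0.2436 / 0.001156 ≈ 809.53.
Rounding up gives n = 810.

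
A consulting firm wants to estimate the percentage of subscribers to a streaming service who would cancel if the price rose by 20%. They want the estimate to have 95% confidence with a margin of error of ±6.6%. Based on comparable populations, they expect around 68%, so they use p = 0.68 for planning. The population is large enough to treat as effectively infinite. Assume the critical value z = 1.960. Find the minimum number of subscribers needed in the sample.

With p = 0.68, p(1−p) = 0.2176.
n = z²·p(1−p)/E² = 1.960² × 0.2176 / 0.066² = 3.8416 × 0.2176 / 0.004356 ≈ 191.90.
Rounding up gives n = 192.

192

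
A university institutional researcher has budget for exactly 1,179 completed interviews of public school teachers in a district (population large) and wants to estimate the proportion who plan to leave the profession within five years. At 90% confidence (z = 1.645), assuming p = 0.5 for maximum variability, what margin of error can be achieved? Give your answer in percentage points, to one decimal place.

2.4

SE(p̂) = √[p(1−p)/n] = √[0.2500/1179] = 0.01456.
E = z × SE = 1.645 × 0.01456 = 0.02395, or 2.4 percentage points.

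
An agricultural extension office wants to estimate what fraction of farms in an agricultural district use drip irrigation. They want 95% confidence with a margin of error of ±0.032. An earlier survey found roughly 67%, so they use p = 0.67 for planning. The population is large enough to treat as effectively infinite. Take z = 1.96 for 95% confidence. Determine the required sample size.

830

With p = 0.67, p(1−p) = 0.2211.
n = z²·p(1−p)/E² = 1.96² × 0.2211 / 0.032² = 3.8416 × 0.2211 / 0.001024 ≈ 829.47.
Rounding up gives n = 830.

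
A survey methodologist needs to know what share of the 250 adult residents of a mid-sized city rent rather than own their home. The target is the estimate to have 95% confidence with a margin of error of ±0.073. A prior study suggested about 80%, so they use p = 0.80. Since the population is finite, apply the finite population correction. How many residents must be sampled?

80

For 95% confidence, z = 1.960.
Unadjusted: n₀ = 1.960² × 0.80 × 0.20 / 0.073² ≈ 115.34, so n₀ = 116.
Finite population correction with N = 250: n = n₀ / (1 + (n₀−1)/N) = 116 / (1 + 115/250) = 116 / 1.4600 ≈ 79.45.
Rounding up, n = 80.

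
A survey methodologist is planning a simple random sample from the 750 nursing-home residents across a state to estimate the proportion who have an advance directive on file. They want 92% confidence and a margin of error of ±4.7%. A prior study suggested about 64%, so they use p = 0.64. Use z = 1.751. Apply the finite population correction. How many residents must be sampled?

Unadjusted: n₀ = 1.751² × 0.64 × 0.36 / 0.047² ≈ 319.79, so n₀ = 320.
Finite population correction with N = 750: n = n₀ / (1 + (n₀−1)/N) = 320 / (1 + 319/750) = 320 / 1.4253 ≈ 224.51.
Rounding up, n = 225.

225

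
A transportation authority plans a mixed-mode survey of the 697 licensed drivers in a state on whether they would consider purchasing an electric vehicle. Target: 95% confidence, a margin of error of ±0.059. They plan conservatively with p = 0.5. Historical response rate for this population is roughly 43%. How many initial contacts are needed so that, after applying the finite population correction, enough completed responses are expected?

461

For 95% confidence, z = 1.960.
Completed interviews needed (unadjusted): n₀ = 1.960² × 0.2500 / 0.059² ≈ 275.90 → 276.
FPC for N = 697: n = 276 / (1 + 275/697) = 276 / 1.3945 ≈ 197.91 → 198.
At a 43% response rate, contacts needed = 198 / 0.43 ≈ 460.47 → 461.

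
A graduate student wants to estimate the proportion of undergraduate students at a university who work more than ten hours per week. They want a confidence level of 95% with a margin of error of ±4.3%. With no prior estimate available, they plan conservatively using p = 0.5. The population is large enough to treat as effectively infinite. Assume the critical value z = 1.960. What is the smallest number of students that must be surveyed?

520

With p = 0.5, p(1−p) = 0.25.
n = z²·p(1−p)/E² = 1.960² × 0.2500 / 0.043² = 3.8416 × 0.2500 / 0.001849 ≈ 519.42.
Rounding up gives n = 520.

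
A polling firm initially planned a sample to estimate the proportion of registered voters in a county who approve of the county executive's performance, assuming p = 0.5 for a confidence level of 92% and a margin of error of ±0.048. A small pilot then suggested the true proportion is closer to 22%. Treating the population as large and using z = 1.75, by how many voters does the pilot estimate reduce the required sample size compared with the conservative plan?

104

Conservative (p = 0.5): n = 1.75² × 0.25 / 0.048² ≈ 332.30 → 333.
Using p = 0.22: p(1−p) = 0.1716, so n = 1.75² × 0.1716 / 0.048² ≈ 228.09 → 229.
Reduction: 333 − 229 = 104.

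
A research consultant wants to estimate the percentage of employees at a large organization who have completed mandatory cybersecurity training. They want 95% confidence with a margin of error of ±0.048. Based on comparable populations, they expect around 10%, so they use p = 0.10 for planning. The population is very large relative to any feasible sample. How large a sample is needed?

151

For 95% confidence, z = 1.96.
With p = 0.10, p(1−p) = 0.0900.
n = z²·p(1−p)/E² = 1.96² × 0.0900 / 0.048² = 3.8416 × 0.0900 / 0.002304 ≈ 150.06.
Rounding up gives n = 151.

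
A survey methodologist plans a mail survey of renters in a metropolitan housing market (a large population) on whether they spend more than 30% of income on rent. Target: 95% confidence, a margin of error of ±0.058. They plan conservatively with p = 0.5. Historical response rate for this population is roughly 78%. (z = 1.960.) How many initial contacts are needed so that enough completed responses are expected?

Completed interviews needed: n₀ = 1.960² × 0.2500 / 0.058² ≈ 285.49 → 286.
At a 78% response rate, contacts needed = 286 / 0.78 ≈ 366.67 → 367.

367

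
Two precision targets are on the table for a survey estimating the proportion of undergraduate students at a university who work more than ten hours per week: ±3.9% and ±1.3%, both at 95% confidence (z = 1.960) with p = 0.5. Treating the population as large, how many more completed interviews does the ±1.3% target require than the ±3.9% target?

At ±3.9%: n = 1.960² × 0.2500 / 0.039² ≈ 631.43 → 632.
At ±1.3%: n = 1.960² × 0.2500 / 0.013² ≈ 5682.84 → 5683.
Additional respondents: 5683 − 632 = 5051.

5051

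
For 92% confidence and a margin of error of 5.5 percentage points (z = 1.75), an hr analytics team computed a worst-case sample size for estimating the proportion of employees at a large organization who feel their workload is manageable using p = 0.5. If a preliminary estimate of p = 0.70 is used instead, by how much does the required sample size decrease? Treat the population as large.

Conservative (p = 0.5): n = 1.75² × 0.25 / 0.055² ≈ 253.10 → 254.
Using p = 0.70: p(1−p) = 0.2100, so n = 1.75² × 0.2100 / 0.055² ≈ 212.60 → 213.
Reduction: 254 − 213 = 41.

41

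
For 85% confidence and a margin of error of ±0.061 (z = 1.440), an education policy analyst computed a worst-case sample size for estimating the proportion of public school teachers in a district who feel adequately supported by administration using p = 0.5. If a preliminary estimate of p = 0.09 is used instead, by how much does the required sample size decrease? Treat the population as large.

Conservative (p = 0.5): n = 1.440² × 0.25 / 0.061² ≈ 139.32 → 140.
Using p = 0.09: p(1−p) = 0.0819, so n = 1.440² × 0.0819 / 0.061² ≈ 45.64 → 46.
Reduction: 140 − 46 = 94.

94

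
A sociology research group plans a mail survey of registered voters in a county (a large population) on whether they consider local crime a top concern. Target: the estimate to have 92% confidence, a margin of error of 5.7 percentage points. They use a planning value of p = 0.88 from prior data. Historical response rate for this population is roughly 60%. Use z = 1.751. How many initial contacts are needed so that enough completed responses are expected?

Completed interviews needed: n₀ = 1.751² × 0.1056 / 0.057² ≈ 99.65 → 100.
At a 60% response rate, contacts needed = 100 / 0.60 ≈ 166.67 → 167.

167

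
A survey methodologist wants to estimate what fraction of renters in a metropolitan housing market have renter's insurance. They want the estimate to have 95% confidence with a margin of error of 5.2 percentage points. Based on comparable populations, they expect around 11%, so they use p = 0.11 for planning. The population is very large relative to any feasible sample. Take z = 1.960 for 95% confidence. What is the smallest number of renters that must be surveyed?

With p = 0.11, p(1−p) = 0.0979.
n = z²·p(1−p)/E² = 1.960² × 0.0979 / 0.052² = 3.8416 × 0.0979 / 0.002704 ≈ 139.09.
Rounding up gives n = 140.

140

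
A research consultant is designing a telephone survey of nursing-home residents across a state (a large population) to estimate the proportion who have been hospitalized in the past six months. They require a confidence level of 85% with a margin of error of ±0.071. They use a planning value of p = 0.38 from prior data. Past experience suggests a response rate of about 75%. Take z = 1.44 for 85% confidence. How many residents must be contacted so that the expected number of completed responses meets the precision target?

130

Completed interviews needed: n₀ = 1.44² × 0.2356 / 0.071² ≈ 96.91 → 97.
At a 75% response rate, contacts needed = 97 / 0.75 ≈ 129.33 → 130.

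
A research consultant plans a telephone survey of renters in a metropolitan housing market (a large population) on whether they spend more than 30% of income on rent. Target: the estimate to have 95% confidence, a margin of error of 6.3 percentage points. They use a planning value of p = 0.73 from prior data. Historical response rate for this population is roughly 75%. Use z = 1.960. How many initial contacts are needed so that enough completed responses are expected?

Completed interviews needed: n₀ = 1.960² × 0.1971 / 0.063² ≈ 190.77 → 191.
At a 75% response rate, contacts needed = 191 / 0.75 ≈ 254.67 → 255.

255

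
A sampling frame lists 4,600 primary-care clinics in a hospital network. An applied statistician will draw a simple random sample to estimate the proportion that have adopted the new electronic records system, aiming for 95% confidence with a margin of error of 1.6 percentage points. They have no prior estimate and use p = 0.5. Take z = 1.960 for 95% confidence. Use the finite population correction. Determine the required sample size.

2067

Unadjusted: n₀ = 1.960² × 0.50 × 0.50 / 0.016² ≈ 3751.56, so n₀ = 3752.
Finite population correction with N = 4,600: n = n₀ / (1 + (n₀−1)/N) = 3752 / (1 + 3751/4600) = 3752 / 1.8154 ≈ 2066.72.
Rounding up, n = 2067.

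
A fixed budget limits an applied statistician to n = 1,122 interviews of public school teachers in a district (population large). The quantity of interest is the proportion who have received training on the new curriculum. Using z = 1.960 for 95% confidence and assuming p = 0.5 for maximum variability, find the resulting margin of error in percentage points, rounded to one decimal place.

2.9

SE(p̂) = √[p(1−p)/n] = √[0.2500/1122] = 0.01493.
E = z × SE = 1.960 × 0.01493 = 0.02926, or 2.9 percentage points.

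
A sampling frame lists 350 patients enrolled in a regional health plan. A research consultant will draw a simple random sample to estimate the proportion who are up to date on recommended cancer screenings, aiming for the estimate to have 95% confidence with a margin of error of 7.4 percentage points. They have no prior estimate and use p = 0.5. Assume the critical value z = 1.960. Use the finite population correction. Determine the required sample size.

Unadjusted: n₀ = 1.960² × 0.50 × 0.50 / 0.074² ≈ 175.38, so n₀ = 176.
Finite population correction with N = 350: n = n₀ / (1 + (n₀−1)/N) = 176 / (1 + 175/350) = 176 / 1.5000 ≈ 117.33.
Rounding up, n = 118.

118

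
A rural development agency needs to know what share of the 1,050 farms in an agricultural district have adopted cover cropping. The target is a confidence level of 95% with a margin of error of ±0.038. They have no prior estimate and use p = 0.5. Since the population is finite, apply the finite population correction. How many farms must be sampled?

408

For 95% confidence, z = 1.960.
Unadjusted: n₀ = 1.960² × 0.50 × 0.50 / 0.038² ≈ 665.10, so n₀ = 666.
Finite population correction with N = 1,050: n = n₀ / (1 + (n₀−1)/N) = 666 / (1 + 665/1050) = 666 / 1.6333 ≈ 407.76.
Rounding up, n = 408.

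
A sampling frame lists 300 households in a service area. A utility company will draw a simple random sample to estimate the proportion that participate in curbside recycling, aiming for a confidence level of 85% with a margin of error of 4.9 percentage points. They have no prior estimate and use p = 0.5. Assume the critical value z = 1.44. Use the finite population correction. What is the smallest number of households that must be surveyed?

126

Unadjusted: n₀ = 1.44² × 0.50 × 0.50 / 0.049² ≈ 215.91, so n₀ = 216.
Finite population correction with N = 300: n = n₀ / (1 + (n₀−1)/N) = 216 / (1 + 215/300) = 216 / 1.7167 ≈ 125.83.
Rounding up, n = 126.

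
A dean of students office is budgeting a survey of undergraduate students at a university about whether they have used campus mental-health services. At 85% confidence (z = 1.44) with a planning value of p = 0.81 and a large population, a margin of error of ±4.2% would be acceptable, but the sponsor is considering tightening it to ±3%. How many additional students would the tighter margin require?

174

At ±4.2%: n = 1.44² × 0.1539 / 0.042² ≈ 180.91 → 181.
At ±3%: n = 1.44² × 0.1539 / 0.030² ≈ 354.59 → 355.
Additional respondents: 355 − 181 = 174.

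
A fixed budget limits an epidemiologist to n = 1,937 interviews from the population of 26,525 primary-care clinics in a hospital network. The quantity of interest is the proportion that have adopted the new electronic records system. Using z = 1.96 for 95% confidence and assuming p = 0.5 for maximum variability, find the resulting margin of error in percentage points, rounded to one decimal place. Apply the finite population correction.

2.1

Finite-population factor: (N−n)/(N−1) = (26525−1937)/(26525−1) = 0.9270.
SE(p̂) = √[p(1−p)/n · (N−n)/(N−1)] = √[0.2500/1937 × 0.9270] = 0.01094.
E = z × SE = 1.96 × 0.01094 = 0.02144 ≈ 2.1 percentage points.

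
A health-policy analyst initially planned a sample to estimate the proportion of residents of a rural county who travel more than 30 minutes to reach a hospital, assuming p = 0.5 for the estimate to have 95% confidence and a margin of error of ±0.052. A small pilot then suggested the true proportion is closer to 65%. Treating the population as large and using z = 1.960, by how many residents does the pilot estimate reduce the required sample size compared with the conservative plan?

32

Conservative (p = 0.5): n = 1.960² × 0.25 / 0.052² ≈ 355.18 → 356.
Using p = 0.65: p(1−p) = 0.2275, so n = 1.960² × 0.2275 / 0.052² ≈ 323.21 → 324.
Reduction: 356 − 324 = 32.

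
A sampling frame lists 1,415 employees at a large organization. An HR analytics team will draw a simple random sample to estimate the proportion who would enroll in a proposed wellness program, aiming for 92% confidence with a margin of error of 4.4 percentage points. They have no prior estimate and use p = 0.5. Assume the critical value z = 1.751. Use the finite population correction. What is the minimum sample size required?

310

Unadjusted: n₀ = 1.751² × 0.50 × 0.50 / 0.044² ≈ 395.92, so n₀ = 396.
Finite population correction with N = 1,415: n = n₀ / (1 + (n₀−1)/N) = 396 / (1 + 395/1415) = 396 / 1.2792 ≈ 309.58.
Rounding up, n = 310.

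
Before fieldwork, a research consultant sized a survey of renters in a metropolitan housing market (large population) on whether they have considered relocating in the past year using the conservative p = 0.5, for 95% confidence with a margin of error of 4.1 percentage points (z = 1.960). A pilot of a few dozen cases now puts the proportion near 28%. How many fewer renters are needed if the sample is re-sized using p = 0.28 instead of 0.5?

Conservative (p = 0.5): n = 1.960² × 0.25 / 0.041² ≈ 571.33 → 572.
Using p = 0.28: p(1−p) = 0.2016, so n = 1.960² × 0.2016 / 0.041² ≈ 460.72 → 461.
Reduction: 572 − 461 = 111.

111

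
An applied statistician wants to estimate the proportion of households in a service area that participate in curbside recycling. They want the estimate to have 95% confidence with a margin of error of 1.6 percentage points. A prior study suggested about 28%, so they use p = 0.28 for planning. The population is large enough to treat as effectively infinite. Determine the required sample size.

3026

For 95% confidence, z = 1.960.
With p = 0.28, p(1−p) = 0.2016.
n = z²·p(1−p)/E² = 1.960² × 0.2016 / 0.016² = 3.8416 × 0.2016 / 0.000256 ≈ 3025.26.
Rounding up gives n = 3026.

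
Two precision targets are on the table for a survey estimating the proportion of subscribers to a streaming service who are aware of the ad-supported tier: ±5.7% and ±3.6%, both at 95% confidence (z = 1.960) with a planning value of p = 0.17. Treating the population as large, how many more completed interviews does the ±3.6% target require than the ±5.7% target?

At ±5.7%: n = 1.960² × 0.1411 / 0.057² ≈ 166.84 → 167.
At ±3.6%: n = 1.960² × 0.1411 / 0.036² ≈ 418.25 → 419.
Additional respondents: 419 − 167 = 252.

252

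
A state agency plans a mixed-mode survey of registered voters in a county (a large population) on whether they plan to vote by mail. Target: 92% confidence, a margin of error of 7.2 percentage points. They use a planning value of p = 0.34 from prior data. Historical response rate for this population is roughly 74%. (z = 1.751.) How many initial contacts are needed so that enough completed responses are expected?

Completed interviews needed: n₀ = 1.751² × 0.2244 / 0.072² ≈ 132.72 → 133.
At a 74% response rate, contacts needed = 133 / 0.74 ≈ 179.73 → 180.

180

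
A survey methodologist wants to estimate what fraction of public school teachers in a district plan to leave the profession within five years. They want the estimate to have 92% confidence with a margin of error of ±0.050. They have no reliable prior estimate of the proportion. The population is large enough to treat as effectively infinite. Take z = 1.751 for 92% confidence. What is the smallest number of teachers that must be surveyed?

With no prior estimate, use p = 0.5, giving p(1−p) = 0.25.
n = z²·p(1−p)/E² = 1.751² × 0.2500 / 0.050² = 3.0660 × 0.2500 / 0.002500 ≈ 306.60.
Rounding up gives n = 307.

307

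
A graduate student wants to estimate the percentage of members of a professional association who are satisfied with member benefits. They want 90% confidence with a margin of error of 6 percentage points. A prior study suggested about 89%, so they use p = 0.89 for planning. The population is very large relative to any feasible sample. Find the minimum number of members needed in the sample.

For 90% confidence, z = 1.645.
With p = 0.89, p(1−p) = 0.0979.
n = z²·p(1−p)/E² = 1.645² × 0.0979 / 0.060² = 2.7060 × 0.0979 / 0.003600 ≈ 73.59.
Rounding up gives n = 74.

74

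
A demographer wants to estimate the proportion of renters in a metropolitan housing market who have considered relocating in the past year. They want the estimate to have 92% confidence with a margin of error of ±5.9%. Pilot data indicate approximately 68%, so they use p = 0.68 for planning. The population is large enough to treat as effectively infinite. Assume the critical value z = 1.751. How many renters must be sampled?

192

With p = 0.68, p(1−p) = 0.2176.
n = z²·p(1−p)/E² = 1.751² × 0.2176 / 0.059² = 3.0660 × 0.2176 / 0.003481 ≈ 191.66.
Rounding up gives n = 192.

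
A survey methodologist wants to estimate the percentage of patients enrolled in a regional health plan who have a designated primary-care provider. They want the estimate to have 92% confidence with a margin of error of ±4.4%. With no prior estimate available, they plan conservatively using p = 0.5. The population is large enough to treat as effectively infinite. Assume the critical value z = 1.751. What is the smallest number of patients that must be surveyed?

With p = 0.5, p(1−p) = 0.25.
n = z²·p(1−p)/E² = 1.751² × 0.2500 / 0.044² = 3.0660 × 0.2500 / 0.001936 ≈ 395.92.
Rounding up gives n = 396.

396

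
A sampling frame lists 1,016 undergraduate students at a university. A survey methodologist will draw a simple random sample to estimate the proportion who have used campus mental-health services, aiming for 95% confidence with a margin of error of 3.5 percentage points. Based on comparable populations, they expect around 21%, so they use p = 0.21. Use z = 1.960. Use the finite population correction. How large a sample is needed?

345

Unadjusted: n₀ = 1.960² × 0.21 × 0.79 / 0.035² ≈ 520.26, so n₀ = 521.
Finite population correction with N = 1,016: n = n₀ / (1 + (n₀−1)/N) = 521 / (1 + 520/1016) = 521 / 1.5118 ≈ 344.62.
Rounding up, n = 345.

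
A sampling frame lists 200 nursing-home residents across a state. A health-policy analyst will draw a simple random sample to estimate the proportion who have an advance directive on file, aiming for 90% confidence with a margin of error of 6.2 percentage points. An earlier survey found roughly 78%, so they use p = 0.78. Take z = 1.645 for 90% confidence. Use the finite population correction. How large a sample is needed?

76

Unadjusted: n₀ = 1.645² × 0.78 × 0.22 / 0.062² ≈ 120.80, so n₀ = 121.
Finite population correction with N = 200: n = n₀ / (1 + (n₀−1)/N) = 121 / (1 + 120/200) = 121 / 1.6000 ≈ 75.62.
Rounding up, n = 76.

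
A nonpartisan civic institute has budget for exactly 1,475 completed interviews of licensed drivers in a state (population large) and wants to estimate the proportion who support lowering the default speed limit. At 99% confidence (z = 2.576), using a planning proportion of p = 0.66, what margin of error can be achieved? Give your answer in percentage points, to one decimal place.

3.2

SE(p̂) = √[p(1−p)/n] = √[0.2244/1475] = 0.01233.
E = z × SE = 2.576 × 0.01233 = 0.03177, or 3.2 percentage points.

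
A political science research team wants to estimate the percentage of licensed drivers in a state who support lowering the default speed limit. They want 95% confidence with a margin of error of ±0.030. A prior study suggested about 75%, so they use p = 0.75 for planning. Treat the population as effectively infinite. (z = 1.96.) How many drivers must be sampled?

801

With p = 0.75, p(1−p) = 0.1875.
n = z²·p(1−p)/E² = 1.96² × 0.1875 / 0.030² = 3.8416 × 0.1875 / 0.000900 ≈ 800.33.
Rounding up gives n = 801.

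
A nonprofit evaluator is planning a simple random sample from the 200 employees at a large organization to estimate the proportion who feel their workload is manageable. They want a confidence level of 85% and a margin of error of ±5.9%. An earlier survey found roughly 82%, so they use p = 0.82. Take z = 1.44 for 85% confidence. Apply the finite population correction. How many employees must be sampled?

Unadjusted: n₀ = 1.44² × 0.82 × 0.18 / 0.059² ≈ 87.92, so n₀ = 88.
Finite population correction with N = 200: n = n₀ / (1 + (n₀−1)/N) = 88 / (1 + 87/200) = 88 / 1.4350 ≈ 61.32.
Rounding up, n = 62.

62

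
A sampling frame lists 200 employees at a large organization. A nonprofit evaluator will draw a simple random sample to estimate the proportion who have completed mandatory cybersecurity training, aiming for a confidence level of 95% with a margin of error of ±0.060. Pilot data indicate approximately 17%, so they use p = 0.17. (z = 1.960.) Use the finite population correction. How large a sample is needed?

Unadjusted: n₀ = 1.960² × 0.17 × 0.83 / 0.060² ≈ 150.57, so n₀ = 151.
Finite population correction with N = 200: n = n₀ / (1 + (n₀−1)/N) = 151 / (1 + 150/200) = 151 / 1.7500 ≈ 86.29.
Rounding up, n = 87.

87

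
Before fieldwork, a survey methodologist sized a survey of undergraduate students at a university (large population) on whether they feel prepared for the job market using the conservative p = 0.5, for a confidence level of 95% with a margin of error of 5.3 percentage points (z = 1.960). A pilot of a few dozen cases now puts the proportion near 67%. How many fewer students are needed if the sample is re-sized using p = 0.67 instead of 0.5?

Conservative (p = 0.5): n = 1.960² × 0.25 / 0.053² ≈ 341.90 → 342.
Using p = 0.67: p(1−p) = 0.2211, so n = 1.960² × 0.2211 / 0.053² ≈ 302.38 → 303.
Reduction: 342 − 303 = 39.

39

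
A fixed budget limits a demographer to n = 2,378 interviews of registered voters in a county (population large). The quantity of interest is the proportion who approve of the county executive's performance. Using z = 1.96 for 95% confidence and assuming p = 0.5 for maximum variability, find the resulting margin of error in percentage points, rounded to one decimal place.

2.0

SE(p̂) = √[p(1−p)/n] = √[0.2500/2378] = 0.01025.
E = z × SE = 1.96 × 0.01025 = 0.02010, or 2.0 percentage points.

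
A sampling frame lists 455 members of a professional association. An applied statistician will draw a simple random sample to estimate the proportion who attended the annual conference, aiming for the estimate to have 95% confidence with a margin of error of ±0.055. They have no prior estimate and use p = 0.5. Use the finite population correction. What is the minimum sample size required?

For 95% confidence, z = 1.96.
Unadjusted: n₀ = 1.96² × 0.50 × 0.50 / 0.055² ≈ 317.49, so n₀ = 318.
Finite population correction with N = 455: n = n₀ / (1 + (n₀−1)/N) = 318 / (1 + 317/455) = 318 / 1.6967 ≈ 187.42.
Rounding up, n = 188.

188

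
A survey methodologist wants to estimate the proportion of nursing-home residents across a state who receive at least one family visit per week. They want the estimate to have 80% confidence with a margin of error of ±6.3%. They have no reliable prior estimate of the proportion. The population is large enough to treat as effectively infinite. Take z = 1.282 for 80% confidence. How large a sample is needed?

With no prior estimate, use p = 0.5, giving p(1−p) = 0.25.
n = z²·p(1−p)/E² = 1.282² × 0.2500 / 0.063² = 1.6435 × 0.2500 / 0.003969 ≈ 103.52.
Rounding up gives n = 104.

104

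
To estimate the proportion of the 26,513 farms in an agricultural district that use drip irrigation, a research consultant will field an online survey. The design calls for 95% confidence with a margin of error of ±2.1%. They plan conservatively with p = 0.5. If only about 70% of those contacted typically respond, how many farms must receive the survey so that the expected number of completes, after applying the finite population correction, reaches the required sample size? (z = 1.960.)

2876

Completed interviews needed (unadjusted): n₀ = 1.960² × 0.2500 / 0.021² ≈ 2177.78 → 2178.
FPC for N = 26,513: n = 2178 / (1 + 2177/26513) = 2178 / 1.0821 ≈ 2012.73 → 2013.
At a 70% response rate, contacts needed = 2013 / 0.70 ≈ 2875.71 → 2876.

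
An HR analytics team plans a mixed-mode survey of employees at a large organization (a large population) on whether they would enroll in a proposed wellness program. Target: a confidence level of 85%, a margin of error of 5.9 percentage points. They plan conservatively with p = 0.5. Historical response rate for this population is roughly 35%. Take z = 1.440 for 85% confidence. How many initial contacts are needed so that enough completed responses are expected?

Completed interviews needed: n₀ = 1.440² × 0.2500 / 0.059² ≈ 148.92 → 149.
At a 35% response rate, contacts needed = 149 / 0.35 ≈ 425.71 → 426.

426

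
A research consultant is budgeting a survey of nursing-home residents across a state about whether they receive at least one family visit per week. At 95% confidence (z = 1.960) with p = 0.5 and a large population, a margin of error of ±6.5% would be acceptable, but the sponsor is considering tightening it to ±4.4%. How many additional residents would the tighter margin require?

269

At ±6.5%: n = 1.960² × 0.2500 / 0.065² ≈ 227.31 → 228.
At ±4.4%: n = 1.960² × 0.2500 / 0.044² ≈ 496.07 → 497.
Additional respondents: 497 − 228 = 269.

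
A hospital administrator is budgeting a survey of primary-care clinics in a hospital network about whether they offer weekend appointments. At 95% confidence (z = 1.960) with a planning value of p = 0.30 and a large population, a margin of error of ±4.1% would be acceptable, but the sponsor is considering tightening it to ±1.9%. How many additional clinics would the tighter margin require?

At ±4.1%: n = 1.960² × 0.2100 / 0.041² ≈ 479.91 → 480.
At ±1.9%: n = 1.960² × 0.2100 / 0.019² ≈ 2234.73 → 2235.
Additional respondents: 2235 − 480 = 1755.

1755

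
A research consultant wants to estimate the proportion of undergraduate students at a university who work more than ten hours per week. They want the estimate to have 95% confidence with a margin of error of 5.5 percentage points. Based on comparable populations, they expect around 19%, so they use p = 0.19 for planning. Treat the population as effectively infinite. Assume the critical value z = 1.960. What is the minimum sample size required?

With p = 0.19, p(1−p) = 0.1539.
n = z²·p(1−p)/E² = 1.960² × 0.1539 / 0.055² = 3.8416 × 0.1539 / 0.003025 ≈ 195.45.
Rounding up gives n = 196.

196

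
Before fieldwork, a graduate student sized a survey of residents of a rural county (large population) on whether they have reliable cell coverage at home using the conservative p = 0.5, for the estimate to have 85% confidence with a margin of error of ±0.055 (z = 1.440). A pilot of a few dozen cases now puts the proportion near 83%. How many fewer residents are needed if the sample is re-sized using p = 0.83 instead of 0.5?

75

Conservative (p = 0.5): n = 1.440² × 0.25 / 0.055² ≈ 171.37 → 172.
Using p = 0.83: p(1−p) = 0.1411, so n = 1.440² × 0.1411 / 0.055² ≈ 96.72 → 97.
Reduction: 172 − 97 = 75.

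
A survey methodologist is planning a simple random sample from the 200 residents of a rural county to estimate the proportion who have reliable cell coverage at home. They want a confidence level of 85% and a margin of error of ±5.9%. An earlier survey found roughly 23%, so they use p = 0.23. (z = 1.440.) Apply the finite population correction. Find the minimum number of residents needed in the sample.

Unadjusted: n₀ = 1.440² × 0.23 × 0.77 / 0.059² ≈ 105.50, so n₀ = 106.
Finite population correction with N = 200: n = n₀ / (1 + (n₀−1)/N) = 106 / (1 + 105/200) = 106 / 1.5250 ≈ 69.51.
Rounding up, n = 70.

70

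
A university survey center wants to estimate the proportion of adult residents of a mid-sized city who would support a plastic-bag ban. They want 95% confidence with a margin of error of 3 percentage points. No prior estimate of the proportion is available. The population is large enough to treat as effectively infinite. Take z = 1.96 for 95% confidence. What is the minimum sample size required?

1068

With no prior estimate, use p = 0.5, giving p(1−p) = 0.25.
n = z²·p(1−p)/E² = 1.96² × 0.2500 / 0.030² = 3.8416 × 0.2500 / 0.000900 ≈ 1067.11.
Rounding up gives n = 1068.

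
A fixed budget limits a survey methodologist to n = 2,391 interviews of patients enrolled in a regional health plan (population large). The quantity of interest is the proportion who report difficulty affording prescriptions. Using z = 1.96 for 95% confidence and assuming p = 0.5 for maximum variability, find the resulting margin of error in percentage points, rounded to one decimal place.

SE(p̂) = √[p(1−p)/n] = √[0.2500/2391] = 0.01023.
E = z × SE = 1.96 × 0.01023 = 0.02004, or 2.0 percentage points.

2.0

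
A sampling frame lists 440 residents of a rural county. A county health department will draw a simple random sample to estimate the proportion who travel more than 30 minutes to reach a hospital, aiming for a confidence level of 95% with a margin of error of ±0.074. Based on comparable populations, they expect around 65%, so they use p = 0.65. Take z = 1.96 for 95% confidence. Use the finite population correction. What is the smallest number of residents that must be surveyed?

Unadjusted: n₀ = 1.96² × 0.65 × 0.35 / 0.074² ≈ 159.60, so n₀ = 160.
Finite population correction with N = 440: n = n₀ / (1 + (n₀−1)/N) = 160 / (1 + 159/440) = 160 / 1.3614 ≈ 117.53.
Rounding up, n = 118.

118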